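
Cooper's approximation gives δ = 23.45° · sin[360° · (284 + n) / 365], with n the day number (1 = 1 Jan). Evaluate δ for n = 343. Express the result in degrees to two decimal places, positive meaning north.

360 × (284 + 343) / 365 = 618.411°; sin(618.411°) = -0.9796.
δ = 23.45 × -0.9796 = -22.972° ≈ -22.97°.

-22.97°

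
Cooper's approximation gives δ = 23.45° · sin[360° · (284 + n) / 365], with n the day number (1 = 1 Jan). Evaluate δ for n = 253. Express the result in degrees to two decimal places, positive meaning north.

360 × (284 + 253) / 365 = 529.644°; sin(529.644°) = 0.1798.
δ = 23.45 × 0.1798 = 4.216° ≈ +4.22°.

+4.22°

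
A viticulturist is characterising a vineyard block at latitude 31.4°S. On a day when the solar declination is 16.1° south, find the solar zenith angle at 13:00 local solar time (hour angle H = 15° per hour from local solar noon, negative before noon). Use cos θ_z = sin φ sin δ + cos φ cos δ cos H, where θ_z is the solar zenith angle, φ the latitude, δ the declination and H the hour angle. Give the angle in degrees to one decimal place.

20.5°

Hour angle H = 15° × (13 − 12) = 15.00°.
With φ = -31.4°, δ = -16.1°, H = 15.00°: sin φ sin δ = 0.1445, cos φ cos δ cos H = 0.7921, so cos θ_z = 0.9366.
θ_z = arccos(0.9366) = 20.51°.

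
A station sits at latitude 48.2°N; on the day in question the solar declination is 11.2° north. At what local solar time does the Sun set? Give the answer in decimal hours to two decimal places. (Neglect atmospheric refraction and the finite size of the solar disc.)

18.85 h

−tan φ tan δ = −(1.1184)(0.1980) = -0.2214; H_s = arccos(-0.2214) = 102.79°.
Sunset is at 12 + H_s/15 = 12 + 6.853 = 18.853 h local solar time.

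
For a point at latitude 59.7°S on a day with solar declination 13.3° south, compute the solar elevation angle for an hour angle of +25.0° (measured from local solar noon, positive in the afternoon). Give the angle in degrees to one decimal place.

40.1°

cos θ_z = sin φ sin δ + cos φ cos δ cos H = (-0.8634)(-0.2300) + (0.5045)(0.9732)(0.9063) = 0.6436.
θ_z = arccos(0.6436) = 49.94°, so the elevation is 90° − 49.94° = 40.06°.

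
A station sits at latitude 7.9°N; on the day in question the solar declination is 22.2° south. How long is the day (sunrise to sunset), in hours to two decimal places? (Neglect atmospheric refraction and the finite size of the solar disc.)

11.57 hours

cos H_s = −tan(7.9°) · tan(-22.2°) = 0.0566, so H_s = arccos(0.0566) = 86.76°.
Day length = 2 H_s / 15° h⁻¹ = 173.52° / 15 = 11.568 h.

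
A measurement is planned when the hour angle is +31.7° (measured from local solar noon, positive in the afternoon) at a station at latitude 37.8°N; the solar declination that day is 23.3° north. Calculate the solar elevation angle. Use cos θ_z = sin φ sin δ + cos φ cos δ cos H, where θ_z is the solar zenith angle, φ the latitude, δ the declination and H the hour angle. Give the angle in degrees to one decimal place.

59.3°

cos θ_z = sin(37.8°) sin(23.3°) + cos(37.8°) cos(23.3°) cos(31.70°) = 0.2424 + 0.6174 = 0.8598.
θ_z = arccos(0.8598) = 30.71°, so the elevation is 90° − 30.71° = 59.29°.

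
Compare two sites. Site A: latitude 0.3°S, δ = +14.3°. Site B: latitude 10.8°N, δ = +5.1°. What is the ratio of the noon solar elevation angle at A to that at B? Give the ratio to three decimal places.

A: 90° − |-0.3 − (14.3)| = 75.40°.
B: 90° − |10.8 − (5.1)| = 84.30°.
Ratio A/B = 75.4000 / 84.3000 = 0.8944.

0.894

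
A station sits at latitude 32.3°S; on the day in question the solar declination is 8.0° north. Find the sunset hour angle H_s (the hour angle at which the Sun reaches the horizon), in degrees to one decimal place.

The sunset hour angle satisfies cos H_s = −tan φ tan δ = 0.0888, giving H_s = 84.91°.

84.9°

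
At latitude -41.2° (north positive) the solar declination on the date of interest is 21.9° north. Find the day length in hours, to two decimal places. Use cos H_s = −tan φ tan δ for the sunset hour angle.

cos H_s = −tan(-41.2°) · tan(21.9°) = 0.3519, so H_s = arccos(0.3519) = 69.40°.
Day length = 2 H_s / 15° h⁻¹ = 138.80° / 15 = 9.253 h.

9.25 hours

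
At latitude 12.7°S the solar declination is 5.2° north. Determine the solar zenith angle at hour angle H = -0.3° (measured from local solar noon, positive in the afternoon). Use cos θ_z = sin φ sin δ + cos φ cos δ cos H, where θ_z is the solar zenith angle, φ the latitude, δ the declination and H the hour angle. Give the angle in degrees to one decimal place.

17.9°

cos θ_z = sin(-12.7°) sin(5.2°) + cos(-12.7°) cos(5.2°) cos(-0.30°) = -0.0199 + 0.9715 = 0.9516.
θ_z = arccos(0.9516) = 17.90°.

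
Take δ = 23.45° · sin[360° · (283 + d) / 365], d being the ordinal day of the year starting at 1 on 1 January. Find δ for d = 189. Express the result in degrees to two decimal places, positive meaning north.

360 × (283 + 189) / 365 = 465.534°; sin(465.534°) = 0.9635.
δ = 23.45 × 0.9635 = 22.594° ≈ +22.59°.

+22.59°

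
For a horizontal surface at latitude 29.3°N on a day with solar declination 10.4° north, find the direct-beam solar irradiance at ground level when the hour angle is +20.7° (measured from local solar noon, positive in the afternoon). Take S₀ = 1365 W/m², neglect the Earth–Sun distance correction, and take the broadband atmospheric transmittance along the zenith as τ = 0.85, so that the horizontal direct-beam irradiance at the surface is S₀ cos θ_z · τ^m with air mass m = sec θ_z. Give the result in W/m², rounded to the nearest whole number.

1013 W/m²

With φ = 29.3°, δ = 10.4°, H = 20.70°: sin φ sin δ = 0.0883, cos φ cos δ cos H = 0.8024, so cos θ_z = 0.8907.
Air mass m = 1/cos θ_z = 1/0.8907 = 1.123; τ^m = 0.85^1.123 = 0.8332.
Surface direct beam = 1365 × 0.8907 × 0.8332 = 1013.01 W/m².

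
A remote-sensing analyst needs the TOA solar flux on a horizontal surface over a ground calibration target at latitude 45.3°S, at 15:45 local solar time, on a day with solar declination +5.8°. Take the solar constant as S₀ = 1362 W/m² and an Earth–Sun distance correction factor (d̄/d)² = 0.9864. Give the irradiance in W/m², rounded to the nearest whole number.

426 W/m²

Hour angle H = 15° × (15.75 − 12) = 56.25°.
cos θ_z = sin(-45.3°) sin(5.8°) + cos(-45.3°) cos(5.8°) cos(56.25°) = -0.0718 + 0.3888 = 0.3170.
Top-of-atmosphere irradiance = S₀ (d̄/d)² cos θ_z = 1362 × 0.9864 × 0.3170 = 425.88 W/m².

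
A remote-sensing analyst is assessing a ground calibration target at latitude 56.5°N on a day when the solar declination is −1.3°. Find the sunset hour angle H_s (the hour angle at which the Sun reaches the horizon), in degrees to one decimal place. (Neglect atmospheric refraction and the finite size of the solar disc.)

88.0°

−tan φ tan δ = −(1.5108)(-0.0227) = 0.0343; H_s = arccos(0.0343) = 88.03°.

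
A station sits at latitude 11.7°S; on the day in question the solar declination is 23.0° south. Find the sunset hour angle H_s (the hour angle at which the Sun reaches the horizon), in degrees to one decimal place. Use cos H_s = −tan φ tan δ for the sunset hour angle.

95.0°

−tan φ tan δ = −(-0.2071)(-0.4245) = -0.0879; H_s = arccos(-0.0879) = 95.04°.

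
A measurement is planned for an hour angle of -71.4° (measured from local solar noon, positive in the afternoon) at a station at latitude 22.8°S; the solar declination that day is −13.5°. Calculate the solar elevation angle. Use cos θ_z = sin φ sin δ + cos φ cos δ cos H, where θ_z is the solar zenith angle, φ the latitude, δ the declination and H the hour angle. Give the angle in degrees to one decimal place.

22.1°

With φ = -22.8°, δ = -13.5°, H = -71.40°: sin φ sin δ = 0.0905, cos φ cos δ cos H = 0.2859, so cos θ_z = 0.3764.
θ_z = arccos(0.3764) = 67.89°, so the elevation is 90° − 67.89° = 22.11°.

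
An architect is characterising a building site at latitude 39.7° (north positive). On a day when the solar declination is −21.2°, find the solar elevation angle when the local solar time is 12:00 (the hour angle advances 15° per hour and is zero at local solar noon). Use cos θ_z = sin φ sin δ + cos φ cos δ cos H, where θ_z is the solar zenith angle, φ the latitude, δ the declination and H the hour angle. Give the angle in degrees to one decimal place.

Hour angle H = 15° × (12 − 12) = 0.00°.
With φ = 39.7°, δ = -21.2°, H = 0.00°: sin φ sin δ = -0.2310, cos φ cos δ cos H = 0.7173, so cos θ_z = 0.4863.
θ_z = arccos(0.4863) = 60.90°, so the elevation is 90° − 60.90° = 29.10°.

29.1°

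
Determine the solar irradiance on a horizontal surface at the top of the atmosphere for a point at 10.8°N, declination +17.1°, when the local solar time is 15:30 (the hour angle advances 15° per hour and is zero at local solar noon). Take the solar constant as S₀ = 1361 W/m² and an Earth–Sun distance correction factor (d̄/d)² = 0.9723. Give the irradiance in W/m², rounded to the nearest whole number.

Hour angle H = 15° × (15.5 − 12) = 52.50°.
cos θ_z = sin φ sin δ + cos φ cos δ cos H = (0.1874)(0.2940) + (0.9823)(0.9558)(0.6088) = 0.6267.
Top-of-atmosphere irradiance = S₀ (d̄/d)² cos θ_z = 1361 × 0.9723 × 0.6267 = 829.31 W/m².

829 W/m²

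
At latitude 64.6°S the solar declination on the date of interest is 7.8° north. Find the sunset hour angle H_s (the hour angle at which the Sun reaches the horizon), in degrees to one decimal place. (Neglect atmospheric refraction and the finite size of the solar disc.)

cos H_s = −tan(-64.6°) · tan(7.8°) = 0.2885, so H_s = arccos(0.2885) = 73.23°.

73.2°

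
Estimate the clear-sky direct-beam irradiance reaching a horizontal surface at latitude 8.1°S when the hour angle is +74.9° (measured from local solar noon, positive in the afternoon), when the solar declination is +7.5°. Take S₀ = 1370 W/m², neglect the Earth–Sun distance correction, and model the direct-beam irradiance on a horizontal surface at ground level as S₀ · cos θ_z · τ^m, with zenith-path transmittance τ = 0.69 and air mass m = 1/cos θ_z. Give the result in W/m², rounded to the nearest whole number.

68 W/m²

cos θ_z = sin(-8.1°) sin(7.5°) + cos(-8.1°) cos(7.5°) cos(74.90°) = -0.0184 + 0.2557 = 0.2373.
Air mass m = 1/cos θ_z = 1/0.2373 = 4.214; τ^m = 0.69^4.214 = 0.2094.
Surface direct beam = 1370 × 0.2373 × 0.2094 = 68.08 W/m².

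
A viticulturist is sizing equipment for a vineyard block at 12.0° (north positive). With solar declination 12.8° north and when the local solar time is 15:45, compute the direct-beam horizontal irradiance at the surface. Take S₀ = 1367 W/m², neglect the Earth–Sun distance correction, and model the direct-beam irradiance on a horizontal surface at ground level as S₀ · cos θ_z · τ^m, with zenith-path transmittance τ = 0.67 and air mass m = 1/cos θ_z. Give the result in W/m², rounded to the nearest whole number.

393 W/m²

Hour angle H = 15° × (15.75 − 12) = 56.25°.
cos θ_z = sin φ sin δ + cos φ cos δ cos H = (0.2079)(0.2215) + (0.9781)(0.9751)(0.5556) = 0.5760.
Air mass m = 1/cos θ_z = 1/0.5760 = 1.736; τ^m = 0.67^1.736 = 0.4990.
Surface direct beam = 1367 × 0.5760 × 0.4990 = 392.91 W/m².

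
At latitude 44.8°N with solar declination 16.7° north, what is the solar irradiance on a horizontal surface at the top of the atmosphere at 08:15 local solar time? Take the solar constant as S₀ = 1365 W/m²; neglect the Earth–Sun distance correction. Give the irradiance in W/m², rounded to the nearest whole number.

792 W/m²

Hour angle H = 15° × (8.25 − 12) = -56.25°.
cos θ_z = sin φ sin δ + cos φ cos δ cos H = (0.7046)(0.2874) + (0.7096)(0.9578)(0.5556) = 0.5801.
Top-of-atmosphere irradiance = S₀ cos θ_z = 1365 × 0.5801 = 791.84 W/m².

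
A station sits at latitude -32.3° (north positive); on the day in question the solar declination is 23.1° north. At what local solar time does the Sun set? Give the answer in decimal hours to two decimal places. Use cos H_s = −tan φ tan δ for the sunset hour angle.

cos H_s = −tan(-32.3°) · tan(23.1°) = 0.2696, so H_s = arccos(0.2696) = 74.36°.
Sunset is at 12 + H_s/15 = 12 + 4.957 = 16.957 h local solar time.

16.96 h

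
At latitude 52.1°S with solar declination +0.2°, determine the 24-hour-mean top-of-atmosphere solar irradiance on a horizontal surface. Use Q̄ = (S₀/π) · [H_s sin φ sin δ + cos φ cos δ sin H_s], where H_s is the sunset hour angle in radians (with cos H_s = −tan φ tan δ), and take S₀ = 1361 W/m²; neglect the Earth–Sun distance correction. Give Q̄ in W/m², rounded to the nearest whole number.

−tan φ tan δ = −(-1.2846)(0.0035) = 0.0045; H_s = arccos(0.0045) = 89.74°. In radians, H_s = 1.5663.
H_s sin φ sin δ = 1.5663 × -0.7891 × 0.0035 = -0.0043.
cos φ cos δ sin H_s = 0.6143 × 1.0000 × 1.0000 = 0.6143.
Q̄ = (1361/π) × (-0.0043 + 0.6143) = 433.22 × 0.6100 = 264.26 W/m².

264 W/m²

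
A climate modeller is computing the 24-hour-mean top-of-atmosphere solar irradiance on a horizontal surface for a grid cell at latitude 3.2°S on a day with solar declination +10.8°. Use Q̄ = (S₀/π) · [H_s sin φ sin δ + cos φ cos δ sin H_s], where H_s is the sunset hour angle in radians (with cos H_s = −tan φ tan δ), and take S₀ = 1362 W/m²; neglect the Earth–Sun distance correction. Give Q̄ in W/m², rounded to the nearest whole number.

418 W/m²

cos H_s = −tan(-3.2°) · tan(10.8°) = 0.0107, so H_s = arccos(0.0107) = 89.39°. In radians, H_s = 1.5601.
H_s sin φ sin δ = 1.5601 × -0.0558 × 0.1874 = -0.0163.
cos φ cos δ sin H_s = 0.9984 × 0.9823 × 0.9999 = 0.9806.
Q̄ = (1362/π) × (-0.0163 + 0.9806) = 433.54 × 0.9643 = 418.06 W/m².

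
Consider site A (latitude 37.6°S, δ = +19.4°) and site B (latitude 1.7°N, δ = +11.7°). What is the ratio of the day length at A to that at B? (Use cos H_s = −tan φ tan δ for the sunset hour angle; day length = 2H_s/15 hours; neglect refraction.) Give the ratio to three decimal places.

A: H_s = arccos(−tan -37.6° · tan 19.4°) = 74.26°, so 2H_s/15 = 9.9013 h.
B: H_s = arccos(−tan 1.7° · tan 11.7°) = 90.35°, so 2H_s/15 = 12.0467 h.
Ratio A/B = 9.9013 / 12.0467 = 0.8219.

0.822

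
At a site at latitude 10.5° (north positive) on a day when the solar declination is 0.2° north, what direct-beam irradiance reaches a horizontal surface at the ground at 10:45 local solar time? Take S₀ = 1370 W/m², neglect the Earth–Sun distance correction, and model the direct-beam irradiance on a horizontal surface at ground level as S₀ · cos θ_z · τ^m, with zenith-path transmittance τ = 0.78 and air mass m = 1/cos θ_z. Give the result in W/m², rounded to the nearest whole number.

978 W/m²

Hour angle H = 15° × (10.75 − 12) = -18.75°.
With φ = 10.5°, δ = 0.2°, H = -18.75°: sin φ sin δ = 0.0006, cos φ cos δ cos H = 0.9311, so cos θ_z = 0.9317.
Air mass m = 1/cos θ_z = 1/0.9317 = 1.073; τ^m = 0.78^1.073 = 0.7660.
Surface direct beam = 1370 × 0.9317 × 0.7660 = 977.74 W/m².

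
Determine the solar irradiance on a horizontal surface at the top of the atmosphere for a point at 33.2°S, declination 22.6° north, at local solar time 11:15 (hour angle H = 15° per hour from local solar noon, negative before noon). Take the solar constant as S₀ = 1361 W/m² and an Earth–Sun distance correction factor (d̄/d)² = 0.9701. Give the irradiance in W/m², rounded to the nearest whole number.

723 W/m²

Hour angle H = 15° × (11.25 − 12) = -11.25°.
cos θ_z = sin φ sin δ + cos φ cos δ cos H = (-0.5476)(0.3843) + (0.8368)(0.9232)(0.9808) = 0.5473.
Top-of-atmosphere irradiance = S₀ (d̄/d)² cos θ_z = 1361 × 0.9701 × 0.5473 = 722.60 W/m².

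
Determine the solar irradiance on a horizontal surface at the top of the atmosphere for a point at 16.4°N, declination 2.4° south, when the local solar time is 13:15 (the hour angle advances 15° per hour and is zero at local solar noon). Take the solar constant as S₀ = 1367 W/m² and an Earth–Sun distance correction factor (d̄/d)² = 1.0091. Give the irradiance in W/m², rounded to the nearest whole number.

1236 W/m²

Hour angle H = 15° × (13.25 − 12) = 18.75°.
cos θ_z = sin φ sin δ + cos φ cos δ cos H = (0.2823)(-0.0419) + (0.9593)(0.9991)(0.9469) = 0.8957.
Top-of-atmosphere irradiance = S₀ (d̄/d)² cos θ_z = 1367 × 1.0091 × 0.8957 = 1235.56 W/m².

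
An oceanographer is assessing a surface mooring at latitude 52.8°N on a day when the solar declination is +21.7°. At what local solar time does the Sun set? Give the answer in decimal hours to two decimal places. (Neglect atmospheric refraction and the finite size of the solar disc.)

The sunset hour angle satisfies cos H_s = −tan φ tan δ = -0.5243, giving H_s = 121.62°.
Sunset is at 12 + H_s/15 = 12 + 8.108 = 20.108 h local solar time.

20.11 h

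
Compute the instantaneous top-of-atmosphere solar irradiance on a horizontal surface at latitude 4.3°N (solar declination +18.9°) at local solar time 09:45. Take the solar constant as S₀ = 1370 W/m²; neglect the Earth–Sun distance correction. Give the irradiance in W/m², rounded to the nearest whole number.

Hour angle H = 15° × (9.75 − 12) = -33.75°.
With φ = 4.3°, δ = 18.9°, H = -33.75°: sin φ sin δ = 0.0243, cos φ cos δ cos H = 0.7844, so cos θ_z = 0.8087.
Top-of-atmosphere irradiance = S₀ cos θ_z = 1370 × 0.8087 = 1107.92 W/m².

1108 W/m²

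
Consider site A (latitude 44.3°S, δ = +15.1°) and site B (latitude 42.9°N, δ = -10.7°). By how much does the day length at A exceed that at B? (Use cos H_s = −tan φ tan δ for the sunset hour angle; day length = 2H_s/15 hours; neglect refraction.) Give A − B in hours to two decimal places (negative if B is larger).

A: H_s = arccos(−tan -44.3° · tan 15.1°) = 74.73°, so 2H_s/15 = 9.9640 h.
B: H_s = arccos(−tan 42.9° · tan -10.7°) = 79.89°, so 2H_s/15 = 10.6520 h.
A − B = 9.9640 − 10.6520 = -0.6880 h.

-0.69 h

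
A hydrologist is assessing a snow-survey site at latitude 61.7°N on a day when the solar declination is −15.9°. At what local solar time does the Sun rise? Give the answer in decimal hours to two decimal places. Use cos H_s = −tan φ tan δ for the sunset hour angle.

8.13 h

cos H_s = −tan(61.7°) · tan(-15.9°) = 0.5290, so H_s = arccos(0.5290) = 58.06°.
Sunrise is at 12 − H_s/15 = 12 − 3.871 = 8.129 h local solar time.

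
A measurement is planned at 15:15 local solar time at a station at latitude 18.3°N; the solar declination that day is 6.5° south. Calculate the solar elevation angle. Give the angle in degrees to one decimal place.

35.9°

Hour angle H = 15° × (15.25 − 12) = 48.75°.
cos θ_z = sin φ sin δ + cos φ cos δ cos H = (0.3140)(-0.1132) + (0.9494)(0.9936)(0.6593) = 0.5864.
θ_z = arccos(0.5864) = 54.10°, so the elevation is 90° − 54.10° = 35.90°.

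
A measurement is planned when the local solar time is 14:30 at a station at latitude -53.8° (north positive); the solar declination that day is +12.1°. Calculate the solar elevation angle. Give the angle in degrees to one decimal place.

Hour angle H = 15° × (14.5 − 12) = 37.50°.
cos θ_z = sin(-53.8°) sin(12.1°) + cos(-53.8°) cos(12.1°) cos(37.50°) = -0.1692 + 0.4581 = 0.2889.
θ_z = arccos(0.2889) = 73.21°, so the elevation is 90° − 73.21° = 16.79°.

16.8°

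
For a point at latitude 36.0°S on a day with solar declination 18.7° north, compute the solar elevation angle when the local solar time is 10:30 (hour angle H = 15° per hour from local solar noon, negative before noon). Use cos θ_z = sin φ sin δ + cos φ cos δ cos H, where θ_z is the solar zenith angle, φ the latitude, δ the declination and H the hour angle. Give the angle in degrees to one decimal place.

Hour angle H = 15° × (10.5 − 12) = -22.50°.
cos θ_z = sin(-36.0°) sin(18.7°) + cos(-36.0°) cos(18.7°) cos(-22.50°) = -0.1885 + 0.7080 = 0.5195.
θ_z = arccos(0.5195) = 58.70°, so the elevation is 90° − 58.70° = 31.30°.

31.3°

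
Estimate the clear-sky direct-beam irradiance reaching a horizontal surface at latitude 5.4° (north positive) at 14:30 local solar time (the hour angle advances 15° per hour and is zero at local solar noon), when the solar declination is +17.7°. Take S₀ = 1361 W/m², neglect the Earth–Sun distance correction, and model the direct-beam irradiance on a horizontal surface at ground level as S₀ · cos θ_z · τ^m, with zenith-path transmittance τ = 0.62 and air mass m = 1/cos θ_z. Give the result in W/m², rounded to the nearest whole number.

576 W/m²

Hour angle H = 15° × (14.5 − 12) = 37.50°.
With φ = 5.4°, δ = 17.7°, H = 37.50°: sin φ sin δ = 0.0286, cos φ cos δ cos H = 0.7524, so cos θ_z = 0.7810.
Air mass m = 1/cos θ_z = 1/0.7810 = 1.280; τ^m = 0.62^1.280 = 0.5423.
Surface direct beam = 1361 × 0.7810 × 0.5423 = 576.43 W/m².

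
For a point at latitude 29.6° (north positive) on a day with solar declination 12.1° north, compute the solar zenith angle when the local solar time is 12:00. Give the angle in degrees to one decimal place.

17.5°

Hour angle H = 15° × (12 − 12) = 0.00°.
cos θ_z = sin(29.6°) sin(12.1°) + cos(29.6°) cos(12.1°) cos(0.00°) = 0.1035 + 0.8502 = 0.9537.
θ_z = arccos(0.9537) = 17.50°.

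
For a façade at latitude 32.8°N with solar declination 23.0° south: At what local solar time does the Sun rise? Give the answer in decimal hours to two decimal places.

7.06 h

cos H_s = −tan(32.8°) · tan(-23.0°) = 0.2736, so H_s = arccos(0.2736) = 74.12°.
Sunrise is at 12 − H_s/15 = 12 − 4.941 = 7.059 h local solar time.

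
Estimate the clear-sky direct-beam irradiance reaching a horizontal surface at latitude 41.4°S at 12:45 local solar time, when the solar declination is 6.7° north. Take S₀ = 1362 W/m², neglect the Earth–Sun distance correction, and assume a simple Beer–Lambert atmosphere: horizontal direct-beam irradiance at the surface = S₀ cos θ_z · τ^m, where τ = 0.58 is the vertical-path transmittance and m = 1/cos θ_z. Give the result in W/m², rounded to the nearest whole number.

Hour angle H = 15° × (12.75 − 12) = 11.25°.
cos θ_z = sin(-41.4°) sin(6.7°) + cos(-41.4°) cos(6.7°) cos(11.25°) = -0.0772 + 0.7307 = 0.6535.
Air mass m = 1/cos θ_z = 1/0.6535 = 1.530; τ^m = 0.58^1.530 = 0.4346.
Surface direct beam = 1362 × 0.6535 × 0.4346 = 386.82 W/m².

387 W/m²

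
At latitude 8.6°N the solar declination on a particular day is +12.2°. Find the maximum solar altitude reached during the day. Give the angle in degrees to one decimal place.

At local solar noon the hour angle is zero, so the elevation is 90° − |φ − δ| = 90° − |8.6° − (12.2°)| = 90° − 3.6° = 86.4°.

86.4°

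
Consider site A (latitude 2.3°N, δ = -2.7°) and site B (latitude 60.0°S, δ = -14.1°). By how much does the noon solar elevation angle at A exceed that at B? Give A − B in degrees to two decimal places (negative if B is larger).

+40.90°

A: 90° − |2.3 − (-2.7)| = 85.00°.
B: 90° − |-60.0 − (-14.1)| = 44.10°.
A − B = 85.00 − 44.10 = 40.90°.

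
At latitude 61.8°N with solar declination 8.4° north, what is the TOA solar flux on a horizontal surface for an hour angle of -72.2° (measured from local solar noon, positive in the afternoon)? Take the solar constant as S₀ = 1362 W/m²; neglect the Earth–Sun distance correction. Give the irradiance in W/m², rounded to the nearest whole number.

With φ = 61.8°, δ = 8.4°, H = -72.20°: sin φ sin δ = 0.1287, cos φ cos δ cos H = 0.1429, so cos θ_z = 0.2716.
Top-of-atmosphere irradiance = S₀ cos θ_z = 1362 × 0.2716 = 369.92 W/m².

370 W/m²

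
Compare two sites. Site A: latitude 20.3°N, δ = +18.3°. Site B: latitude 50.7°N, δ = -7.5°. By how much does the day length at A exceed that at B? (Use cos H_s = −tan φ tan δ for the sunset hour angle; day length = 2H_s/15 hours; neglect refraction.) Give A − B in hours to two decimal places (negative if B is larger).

+2.17 h

A: H_s = arccos(−tan 20.3° · tan 18.3°) = 97.03°, so 2H_s/15 = 12.9373 h.
B: H_s = arccos(−tan 50.7° · tan -7.5°) = 80.74°, so 2H_s/15 = 10.7653 h.
A − B = 12.9373 − 10.7653 = 2.1720 h.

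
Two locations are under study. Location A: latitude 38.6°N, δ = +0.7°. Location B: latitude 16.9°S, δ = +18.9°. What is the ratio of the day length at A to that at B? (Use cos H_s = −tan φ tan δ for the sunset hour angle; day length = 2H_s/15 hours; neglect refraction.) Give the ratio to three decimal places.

1.078

A: H_s = arccos(−tan 38.6° · tan 0.7°) = 90.56°, so 2H_s/15 = 12.0747 h.
B: H_s = arccos(−tan -16.9° · tan 18.9°) = 84.03°, so 2H_s/15 = 11.2040 h.
Ratio A/B = 12.0747 / 11.2040 = 1.0777.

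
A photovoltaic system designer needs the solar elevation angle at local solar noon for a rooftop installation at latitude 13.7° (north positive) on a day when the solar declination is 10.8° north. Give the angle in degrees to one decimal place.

87.1°

At local solar noon the hour angle is zero, so the elevation is 90° − |φ − δ| = 90° − |13.7° − (10.8°)| = 90° − 2.9° = 87.1°.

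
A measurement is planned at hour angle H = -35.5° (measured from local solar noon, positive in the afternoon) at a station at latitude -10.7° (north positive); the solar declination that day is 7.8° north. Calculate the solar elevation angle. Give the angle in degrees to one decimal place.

50.1°

With φ = -10.7°, δ = 7.8°, H = -35.50°: sin φ sin δ = -0.0252, cos φ cos δ cos H = 0.7926, so cos θ_z = 0.7674.
θ_z = arccos(0.7674) = 39.88°, so the elevation is 90° − 39.88° = 50.12°.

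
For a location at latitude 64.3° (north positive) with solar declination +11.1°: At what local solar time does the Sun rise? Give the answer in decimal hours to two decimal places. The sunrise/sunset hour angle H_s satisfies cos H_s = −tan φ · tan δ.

4.40 h

cos H_s = −tan(64.3°) · tan(11.1°) = -0.4077, so H_s = arccos(-0.4077) = 114.06°.
Sunrise is at 12 − H_s/15 = 12 − 7.604 = 4.396 h local solar time.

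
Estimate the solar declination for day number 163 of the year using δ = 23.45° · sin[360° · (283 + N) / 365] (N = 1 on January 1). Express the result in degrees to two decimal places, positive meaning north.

360 × (283 + 163) / 365 = 439.890°; sin(439.890°) = 0.9845.
δ = 23.45 × 0.9845 = 23.087° ≈ +23.09°.

+23.09°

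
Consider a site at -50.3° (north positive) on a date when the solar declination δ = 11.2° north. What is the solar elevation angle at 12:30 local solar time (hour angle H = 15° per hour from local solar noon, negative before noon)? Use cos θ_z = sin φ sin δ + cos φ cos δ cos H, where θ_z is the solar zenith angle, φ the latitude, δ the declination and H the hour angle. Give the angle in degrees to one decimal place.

Hour angle H = 15° × (12.5 − 12) = 7.50°.
cos θ_z = sin φ sin δ + cos φ cos δ cos H = (-0.7694)(0.1942) + (0.6388)(0.9810)(0.9914) = 0.4719.
θ_z = arccos(0.4719) = 61.84°, so the elevation is 90° − 61.84° = 28.16°.

28.2°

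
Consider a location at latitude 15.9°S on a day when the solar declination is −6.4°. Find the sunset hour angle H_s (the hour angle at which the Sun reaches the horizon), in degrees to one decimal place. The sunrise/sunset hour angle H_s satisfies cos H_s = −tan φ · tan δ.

91.8°

The sunset hour angle satisfies cos H_s = −tan φ tan δ = -0.0320, giving H_s = 91.83°.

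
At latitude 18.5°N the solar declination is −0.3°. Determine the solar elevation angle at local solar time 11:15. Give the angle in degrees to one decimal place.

Hour angle H = 15° × (11.25 − 12) = -11.25°.
With φ = 18.5°, δ = -0.3°, H = -11.25°: sin φ sin δ = -0.0017, cos φ cos δ cos H = 0.9301, so cos θ_z = 0.9284.
θ_z = arccos(0.9284) = 21.81°, so the elevation is 90° − 21.81° = 68.19°.

68.2°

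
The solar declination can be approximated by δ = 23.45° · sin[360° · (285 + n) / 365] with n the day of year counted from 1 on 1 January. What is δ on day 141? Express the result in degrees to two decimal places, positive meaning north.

+20.34°

360 × (285 + 141) / 365 = 420.164°; sin(420.164°) = 0.8675.
δ = 23.45 × 0.8675 = 20.343° ≈ +20.34°.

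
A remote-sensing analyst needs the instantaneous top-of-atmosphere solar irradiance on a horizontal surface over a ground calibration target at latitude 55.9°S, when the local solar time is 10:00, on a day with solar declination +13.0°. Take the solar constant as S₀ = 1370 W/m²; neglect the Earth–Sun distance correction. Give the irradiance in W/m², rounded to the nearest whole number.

393 W/m²

Hour angle H = 15° × (10 − 12) = -30.00°.
cos θ_z = sin φ sin δ + cos φ cos δ cos H = (-0.8281)(0.2250) + (0.5606)(0.9744)(0.8660) = 0.2867.
Top-of-atmosphere irradiance = S₀ cos θ_z = 1370 × 0.2867 = 392.78 W/m².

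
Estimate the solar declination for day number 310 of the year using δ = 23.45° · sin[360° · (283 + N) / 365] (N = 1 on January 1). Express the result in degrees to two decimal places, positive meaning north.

360 × (283 + 310) / 365 = 584.877°; sin(584.877°) = -0.7056.
δ = 23.45 × -0.7056 = -16.546° ≈ -16.55°.

-16.55°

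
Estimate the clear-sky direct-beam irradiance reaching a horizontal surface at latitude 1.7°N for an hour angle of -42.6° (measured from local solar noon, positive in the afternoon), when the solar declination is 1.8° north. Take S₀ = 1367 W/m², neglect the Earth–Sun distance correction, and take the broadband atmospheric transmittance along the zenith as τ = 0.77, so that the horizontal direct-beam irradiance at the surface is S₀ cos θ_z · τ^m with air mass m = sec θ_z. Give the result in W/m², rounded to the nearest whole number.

706 W/m²

cos θ_z = sin(1.7°) sin(1.8°) + cos(1.7°) cos(1.8°) cos(-42.60°) = 0.0009 + 0.7354 = 0.7363.
Air mass m = 1/cos θ_z = 1/0.7363 = 1.358; τ^m = 0.77^1.358 = 0.7012.
Surface direct beam = 1367 × 0.7363 × 0.7012 = 705.77 W/m².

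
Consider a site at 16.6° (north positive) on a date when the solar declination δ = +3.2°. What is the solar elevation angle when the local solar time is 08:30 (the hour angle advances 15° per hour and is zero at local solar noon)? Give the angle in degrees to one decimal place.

Hour angle H = 15° × (8.5 − 12) = -52.50°.
cos θ_z = sin φ sin δ + cos φ cos δ cos H = (0.2857)(0.0558) + (0.9583)(0.9984)(0.6088) = 0.5984.
θ_z = arccos(0.5984) = 53.24°, so the elevation is 90° − 53.24° = 36.76°.

36.8°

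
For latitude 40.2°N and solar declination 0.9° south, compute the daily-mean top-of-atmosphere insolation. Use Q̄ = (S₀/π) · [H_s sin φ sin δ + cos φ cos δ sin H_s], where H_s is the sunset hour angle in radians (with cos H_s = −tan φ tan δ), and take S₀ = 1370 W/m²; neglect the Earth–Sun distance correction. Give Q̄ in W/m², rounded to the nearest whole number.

326 W/m²

cos H_s = −tan(40.2°) · tan(-0.9°) = 0.0133, so H_s = arccos(0.0133) = 89.24°. In radians, H_s = 1.5575.
H_s sin φ sin δ = 1.5575 × 0.6455 × -0.0157 = -0.0158.
cos φ cos δ sin H_s = 0.7638 × 0.9999 × 0.9999 = 0.7636.
Q̄ = (1370/π) × (-0.0158 + 0.7636) = 436.08 × 0.7478 = 326.10 W/m².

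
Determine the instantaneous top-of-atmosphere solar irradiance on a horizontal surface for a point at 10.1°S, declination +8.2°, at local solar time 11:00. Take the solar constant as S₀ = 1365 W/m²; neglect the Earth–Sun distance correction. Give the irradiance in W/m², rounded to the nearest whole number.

1251 W/m²

Hour angle H = 15° × (11 − 12) = -15.00°.
cos θ_z = sin(-10.1°) sin(8.2°) + cos(-10.1°) cos(8.2°) cos(-15.00°) = -0.0250 + 0.9412 = 0.9162.
Top-of-atmosphere irradiance = S₀ cos θ_z = 1365 × 0.9162 = 1250.61 W/m².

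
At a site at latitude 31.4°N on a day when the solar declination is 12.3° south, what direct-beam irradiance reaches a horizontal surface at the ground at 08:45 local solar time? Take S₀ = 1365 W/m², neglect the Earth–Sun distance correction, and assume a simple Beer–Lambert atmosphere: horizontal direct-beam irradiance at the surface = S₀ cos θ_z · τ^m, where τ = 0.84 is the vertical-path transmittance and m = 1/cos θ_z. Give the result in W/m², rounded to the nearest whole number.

403 W/m²

Hour angle H = 15° × (8.75 − 12) = -48.75°.
cos θ_z = sin φ sin δ + cos φ cos δ cos H = (0.5210)(-0.2130) + (0.8536)(0.9770)(0.6593) = 0.4389.
Air mass m = 1/cos θ_z = 1/0.4389 = 2.278; τ^m = 0.84^2.278 = 0.6722.
Surface direct beam = 1365 × 0.4389 × 0.6722 = 402.71 W/m².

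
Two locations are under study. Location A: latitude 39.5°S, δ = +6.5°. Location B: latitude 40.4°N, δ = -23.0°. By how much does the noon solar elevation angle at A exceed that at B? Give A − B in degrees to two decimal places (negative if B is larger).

A: 90° − |-39.5 − (6.5)| = 44.00°.
B: 90° − |40.4 − (-23.0)| = 26.60°.
A − B = 44.00 − 26.60 = 17.40°.

+17.40°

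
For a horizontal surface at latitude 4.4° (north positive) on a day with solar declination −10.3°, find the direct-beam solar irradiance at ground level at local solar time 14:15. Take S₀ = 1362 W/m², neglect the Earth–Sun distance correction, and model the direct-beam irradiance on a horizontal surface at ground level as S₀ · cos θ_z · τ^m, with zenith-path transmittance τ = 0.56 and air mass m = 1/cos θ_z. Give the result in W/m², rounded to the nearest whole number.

530 W/m²

Hour angle H = 15° × (14.25 − 12) = 33.75°.
cos θ_z = sin φ sin δ + cos φ cos δ cos H = (0.0767)(-0.1788) + (0.9971)(0.9839)(0.8315) = 0.8020.
Air mass m = 1/cos θ_z = 1/0.8020 = 1.247; τ^m = 0.56^1.247 = 0.4853.
Surface direct beam = 1362 × 0.8020 × 0.4853 = 530.10 W/m².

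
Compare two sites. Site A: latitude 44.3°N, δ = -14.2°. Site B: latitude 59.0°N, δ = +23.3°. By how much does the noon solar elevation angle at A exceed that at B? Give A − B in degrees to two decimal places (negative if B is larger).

A: 90° − |44.3 − (-14.2)| = 31.50°.
B: 90° − |59.0 − (23.3)| = 54.30°.
A − B = 31.50 − 54.30 = -22.80°.

-22.80°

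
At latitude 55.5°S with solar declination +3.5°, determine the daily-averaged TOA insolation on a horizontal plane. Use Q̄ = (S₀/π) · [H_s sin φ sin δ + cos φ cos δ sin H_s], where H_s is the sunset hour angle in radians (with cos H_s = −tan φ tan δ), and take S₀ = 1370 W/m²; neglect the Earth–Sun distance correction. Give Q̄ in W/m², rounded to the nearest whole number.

−tan φ tan δ = −(-1.4550)(0.0612) = 0.0890; H_s = arccos(0.0890) = 84.89°. In radians, H_s = 1.4816.
H_s sin φ sin δ = 1.4816 × -0.8241 × 0.0610 = -0.0745.
cos φ cos δ sin H_s = 0.5664 × 0.9981 × 0.9960 = 0.5631.
Q̄ = (1370/π) × (-0.0745 + 0.5631) = 436.08 × 0.4886 = 213.07 W/m².

213 W/m²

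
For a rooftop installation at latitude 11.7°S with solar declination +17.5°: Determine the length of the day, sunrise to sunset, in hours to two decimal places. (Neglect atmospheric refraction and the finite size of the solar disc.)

11.50 hours

cos H_s = −tan(-11.7°) · tan(17.5°) = 0.0653, so H_s = arccos(0.0653) = 86.26°.
Day length = 2 H_s / 15° h⁻¹ = 172.52° / 15 = 11.501 h.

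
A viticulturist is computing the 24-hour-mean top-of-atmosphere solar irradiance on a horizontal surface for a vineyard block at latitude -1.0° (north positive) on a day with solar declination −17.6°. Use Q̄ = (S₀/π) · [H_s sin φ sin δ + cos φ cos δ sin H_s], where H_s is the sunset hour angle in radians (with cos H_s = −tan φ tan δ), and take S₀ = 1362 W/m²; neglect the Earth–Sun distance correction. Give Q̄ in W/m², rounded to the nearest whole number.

cos H_s = −tan(-1.0°) · tan(-17.6°) = -0.0055, so H_s = arccos(-0.0055) = 90.32°. In radians, H_s = 1.5764.
H_s sin φ sin δ = 1.5764 × -0.0175 × -0.3024 = 0.0083.
cos φ cos δ sin H_s = 0.9998 × 0.9532 × 1.0000 = 0.9530.
Q̄ = (1362/π) × (0.0083 + 0.9530) = 433.54 × 0.9613 = 416.76 W/m².

417 W/m²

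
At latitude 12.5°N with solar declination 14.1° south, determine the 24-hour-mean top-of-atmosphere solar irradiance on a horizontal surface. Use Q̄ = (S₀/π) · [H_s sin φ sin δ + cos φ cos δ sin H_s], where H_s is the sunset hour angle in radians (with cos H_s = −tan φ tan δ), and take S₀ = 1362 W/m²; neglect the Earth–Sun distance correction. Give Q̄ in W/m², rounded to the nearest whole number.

The sunset hour angle satisfies cos H_s = −tan φ tan δ = 0.0557, giving H_s = 86.81°. In radians, H_s = 1.5151.
H_s sin φ sin δ = 1.5151 × 0.2164 × -0.2436 = -0.0799.
cos φ cos δ sin H_s = 0.9763 × 0.9699 × 0.9984 = 0.9454.
Q̄ = (1362/π) × (-0.0799 + 0.9454) = 433.54 × 0.8655 = 375.23 W/m².

375 W/m²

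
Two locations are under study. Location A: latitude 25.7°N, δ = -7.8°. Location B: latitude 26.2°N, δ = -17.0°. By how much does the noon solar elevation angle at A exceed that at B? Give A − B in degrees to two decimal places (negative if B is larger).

+9.70°

A: 90° − |25.7 − (-7.8)| = 56.50°.
B: 90° − |26.2 − (-17.0)| = 46.80°.
A − B = 56.50 − 46.80 = 9.70°.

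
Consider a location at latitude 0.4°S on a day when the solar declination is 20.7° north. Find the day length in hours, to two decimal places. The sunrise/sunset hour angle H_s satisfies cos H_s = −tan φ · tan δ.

cos H_s = −tan(-0.4°) · tan(20.7°) = 0.0026, so H_s = arccos(0.0026) = 89.85°.
Day length = 2 H_s / 15° h⁻¹ = 179.70° / 15 = 11.980 h.

11.98 hours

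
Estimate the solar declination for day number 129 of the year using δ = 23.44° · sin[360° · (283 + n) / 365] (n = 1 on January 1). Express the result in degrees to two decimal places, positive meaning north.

+16.96°

360 × (283 + 129) / 365 = 406.356°; sin(406.356°) = 0.7236.
δ = 23.44 × 0.7236 = 16.961° ≈ +16.96°.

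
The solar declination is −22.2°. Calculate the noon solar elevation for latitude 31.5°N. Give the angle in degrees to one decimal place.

36.3°

At local solar noon the hour angle is zero, so the elevation is 90° − |φ − δ| = 90° − |31.5° − (-22.2°)| = 90° − 53.7° = 36.3°.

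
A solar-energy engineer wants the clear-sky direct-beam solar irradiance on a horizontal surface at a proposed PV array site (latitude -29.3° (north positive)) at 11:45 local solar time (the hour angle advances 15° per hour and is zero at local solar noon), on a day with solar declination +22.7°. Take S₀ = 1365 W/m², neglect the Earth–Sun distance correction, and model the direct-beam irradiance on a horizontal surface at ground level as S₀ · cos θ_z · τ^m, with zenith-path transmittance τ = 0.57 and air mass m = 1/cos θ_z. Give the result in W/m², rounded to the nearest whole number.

335 W/m²

Hour angle H = 15° × (11.75 − 12) = -3.75°.
cos θ_z = sin φ sin δ + cos φ cos δ cos H = (-0.4894)(0.3859) + (0.8721)(0.9225)(0.9979) = 0.6140.
Air mass m = 1/cos θ_z = 1/0.6140 = 1.629; τ^m = 0.57^1.629 = 0.4002.
Surface direct beam = 1365 × 0.6140 × 0.4002 = 335.41 W/m².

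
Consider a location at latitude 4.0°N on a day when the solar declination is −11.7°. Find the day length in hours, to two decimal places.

11.89 hours

The sunset hour angle satisfies cos H_s = −tan φ tan δ = 0.0145, giving H_s = 89.17°.
Day length = 2 H_s / 15° h⁻¹ = 178.34° / 15 = 11.889 h.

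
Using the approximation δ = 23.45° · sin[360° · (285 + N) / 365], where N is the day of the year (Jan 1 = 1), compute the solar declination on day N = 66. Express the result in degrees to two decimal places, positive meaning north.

-5.60°

360 × (285 + 66) / 365 = 346.192°; sin(346.192°) = -0.2387.
δ = 23.45 × -0.2387 = -5.598° ≈ -5.60°.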